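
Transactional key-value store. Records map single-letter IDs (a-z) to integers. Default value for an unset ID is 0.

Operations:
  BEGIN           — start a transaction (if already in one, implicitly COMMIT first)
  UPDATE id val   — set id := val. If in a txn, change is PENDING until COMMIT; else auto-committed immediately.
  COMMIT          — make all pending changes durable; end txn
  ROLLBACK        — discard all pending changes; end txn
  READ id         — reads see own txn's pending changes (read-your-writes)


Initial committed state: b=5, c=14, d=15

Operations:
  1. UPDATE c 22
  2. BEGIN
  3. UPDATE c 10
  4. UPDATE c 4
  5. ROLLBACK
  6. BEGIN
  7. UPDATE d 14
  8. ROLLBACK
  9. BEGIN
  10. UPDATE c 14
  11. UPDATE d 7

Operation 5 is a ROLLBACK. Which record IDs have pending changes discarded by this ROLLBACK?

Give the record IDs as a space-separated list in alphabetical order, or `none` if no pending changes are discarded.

Answer: c

Derivation:
Initial committed: {b=5, c=14, d=15}
Op 1: UPDATE c=22 (auto-commit; committed c=22)
Op 2: BEGIN: in_txn=True, pending={}
Op 3: UPDATE c=10 (pending; pending now {c=10})
Op 4: UPDATE c=4 (pending; pending now {c=4})
Op 5: ROLLBACK: discarded pending ['c']; in_txn=False
Op 6: BEGIN: in_txn=True, pending={}
Op 7: UPDATE d=14 (pending; pending now {d=14})
Op 8: ROLLBACK: discarded pending ['d']; in_txn=False
Op 9: BEGIN: in_txn=True, pending={}
Op 10: UPDATE c=14 (pending; pending now {c=14})
Op 11: UPDATE d=7 (pending; pending now {c=14, d=7})
ROLLBACK at op 5 discards: ['c']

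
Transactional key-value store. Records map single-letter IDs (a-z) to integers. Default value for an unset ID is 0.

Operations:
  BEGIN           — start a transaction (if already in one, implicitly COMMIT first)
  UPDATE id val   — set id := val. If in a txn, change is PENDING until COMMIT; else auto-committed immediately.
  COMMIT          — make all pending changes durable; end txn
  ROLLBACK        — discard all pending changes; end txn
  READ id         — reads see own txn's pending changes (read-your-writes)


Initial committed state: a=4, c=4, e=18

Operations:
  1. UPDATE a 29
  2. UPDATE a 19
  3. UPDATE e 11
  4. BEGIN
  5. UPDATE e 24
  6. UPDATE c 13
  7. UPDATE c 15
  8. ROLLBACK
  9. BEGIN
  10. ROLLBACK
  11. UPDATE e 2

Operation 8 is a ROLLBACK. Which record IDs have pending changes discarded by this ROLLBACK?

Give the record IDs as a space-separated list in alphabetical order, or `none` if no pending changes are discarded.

Initial committed: {a=4, c=4, e=18}
Op 1: UPDATE a=29 (auto-commit; committed a=29)
Op 2: UPDATE a=19 (auto-commit; committed a=19)
Op 3: UPDATE e=11 (auto-commit; committed e=11)
Op 4: BEGIN: in_txn=True, pending={}
Op 5: UPDATE e=24 (pending; pending now {e=24})
Op 6: UPDATE c=13 (pending; pending now {c=13, e=24})
Op 7: UPDATE c=15 (pending; pending now {c=15, e=24})
Op 8: ROLLBACK: discarded pending ['c', 'e']; in_txn=False
Op 9: BEGIN: in_txn=True, pending={}
Op 10: ROLLBACK: discarded pending []; in_txn=False
Op 11: UPDATE e=2 (auto-commit; committed e=2)
ROLLBACK at op 8 discards: ['c', 'e']

Answer: c e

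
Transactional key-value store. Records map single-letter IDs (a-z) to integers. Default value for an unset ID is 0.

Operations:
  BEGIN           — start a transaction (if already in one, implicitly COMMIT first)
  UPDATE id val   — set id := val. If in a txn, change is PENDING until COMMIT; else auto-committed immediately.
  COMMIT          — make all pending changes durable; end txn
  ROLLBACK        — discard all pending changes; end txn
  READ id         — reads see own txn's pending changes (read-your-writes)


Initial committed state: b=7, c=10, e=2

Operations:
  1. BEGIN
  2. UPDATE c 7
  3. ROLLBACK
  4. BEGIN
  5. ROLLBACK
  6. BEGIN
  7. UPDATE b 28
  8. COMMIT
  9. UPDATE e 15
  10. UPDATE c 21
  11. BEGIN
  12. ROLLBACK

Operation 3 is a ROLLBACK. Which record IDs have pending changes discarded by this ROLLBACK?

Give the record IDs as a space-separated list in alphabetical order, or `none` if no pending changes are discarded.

Answer: c

Derivation:
Initial committed: {b=7, c=10, e=2}
Op 1: BEGIN: in_txn=True, pending={}
Op 2: UPDATE c=7 (pending; pending now {c=7})
Op 3: ROLLBACK: discarded pending ['c']; in_txn=False
Op 4: BEGIN: in_txn=True, pending={}
Op 5: ROLLBACK: discarded pending []; in_txn=False
Op 6: BEGIN: in_txn=True, pending={}
Op 7: UPDATE b=28 (pending; pending now {b=28})
Op 8: COMMIT: merged ['b'] into committed; committed now {b=28, c=10, e=2}
Op 9: UPDATE e=15 (auto-commit; committed e=15)
Op 10: UPDATE c=21 (auto-commit; committed c=21)
Op 11: BEGIN: in_txn=True, pending={}
Op 12: ROLLBACK: discarded pending []; in_txn=False
ROLLBACK at op 3 discards: ['c']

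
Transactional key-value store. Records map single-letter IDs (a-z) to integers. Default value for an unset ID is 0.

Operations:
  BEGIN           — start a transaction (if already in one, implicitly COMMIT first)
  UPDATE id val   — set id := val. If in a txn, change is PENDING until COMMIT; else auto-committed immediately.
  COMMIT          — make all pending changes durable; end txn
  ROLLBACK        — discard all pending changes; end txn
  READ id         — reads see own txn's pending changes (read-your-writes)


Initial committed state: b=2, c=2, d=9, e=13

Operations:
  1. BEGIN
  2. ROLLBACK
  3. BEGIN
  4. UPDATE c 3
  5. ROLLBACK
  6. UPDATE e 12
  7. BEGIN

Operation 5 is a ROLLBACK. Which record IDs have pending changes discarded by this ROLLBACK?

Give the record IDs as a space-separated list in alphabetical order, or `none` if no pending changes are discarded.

Initial committed: {b=2, c=2, d=9, e=13}
Op 1: BEGIN: in_txn=True, pending={}
Op 2: ROLLBACK: discarded pending []; in_txn=False
Op 3: BEGIN: in_txn=True, pending={}
Op 4: UPDATE c=3 (pending; pending now {c=3})
Op 5: ROLLBACK: discarded pending ['c']; in_txn=False
Op 6: UPDATE e=12 (auto-commit; committed e=12)
Op 7: BEGIN: in_txn=True, pending={}
ROLLBACK at op 5 discards: ['c']

Answer: c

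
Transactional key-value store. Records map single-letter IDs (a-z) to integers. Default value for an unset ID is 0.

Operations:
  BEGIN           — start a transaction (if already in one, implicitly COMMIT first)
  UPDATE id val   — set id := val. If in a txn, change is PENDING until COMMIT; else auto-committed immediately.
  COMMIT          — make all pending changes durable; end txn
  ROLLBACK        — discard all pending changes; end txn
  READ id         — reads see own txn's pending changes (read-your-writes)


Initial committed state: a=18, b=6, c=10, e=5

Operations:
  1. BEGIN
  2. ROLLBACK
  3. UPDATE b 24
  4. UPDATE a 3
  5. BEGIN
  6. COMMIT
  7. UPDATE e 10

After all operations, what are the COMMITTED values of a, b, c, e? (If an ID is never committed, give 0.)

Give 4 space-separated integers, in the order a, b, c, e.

Initial committed: {a=18, b=6, c=10, e=5}
Op 1: BEGIN: in_txn=True, pending={}
Op 2: ROLLBACK: discarded pending []; in_txn=False
Op 3: UPDATE b=24 (auto-commit; committed b=24)
Op 4: UPDATE a=3 (auto-commit; committed a=3)
Op 5: BEGIN: in_txn=True, pending={}
Op 6: COMMIT: merged [] into committed; committed now {a=3, b=24, c=10, e=5}
Op 7: UPDATE e=10 (auto-commit; committed e=10)
Final committed: {a=3, b=24, c=10, e=10}

Answer: 3 24 10 10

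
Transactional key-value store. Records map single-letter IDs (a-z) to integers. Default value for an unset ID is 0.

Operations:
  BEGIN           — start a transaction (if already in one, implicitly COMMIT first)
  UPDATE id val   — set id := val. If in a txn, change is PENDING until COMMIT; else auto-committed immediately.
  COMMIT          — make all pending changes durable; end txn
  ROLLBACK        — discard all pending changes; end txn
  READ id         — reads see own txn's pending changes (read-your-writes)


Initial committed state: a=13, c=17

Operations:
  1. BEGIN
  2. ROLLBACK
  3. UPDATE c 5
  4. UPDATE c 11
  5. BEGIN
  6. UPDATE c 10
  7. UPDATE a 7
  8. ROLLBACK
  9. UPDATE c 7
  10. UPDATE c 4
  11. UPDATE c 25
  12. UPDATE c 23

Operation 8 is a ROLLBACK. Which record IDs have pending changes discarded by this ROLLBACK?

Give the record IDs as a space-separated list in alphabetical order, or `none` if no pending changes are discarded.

Initial committed: {a=13, c=17}
Op 1: BEGIN: in_txn=True, pending={}
Op 2: ROLLBACK: discarded pending []; in_txn=False
Op 3: UPDATE c=5 (auto-commit; committed c=5)
Op 4: UPDATE c=11 (auto-commit; committed c=11)
Op 5: BEGIN: in_txn=True, pending={}
Op 6: UPDATE c=10 (pending; pending now {c=10})
Op 7: UPDATE a=7 (pending; pending now {a=7, c=10})
Op 8: ROLLBACK: discarded pending ['a', 'c']; in_txn=False
Op 9: UPDATE c=7 (auto-commit; committed c=7)
Op 10: UPDATE c=4 (auto-commit; committed c=4)
Op 11: UPDATE c=25 (auto-commit; committed c=25)
Op 12: UPDATE c=23 (auto-commit; committed c=23)
ROLLBACK at op 8 discards: ['a', 'c']

Answer: a c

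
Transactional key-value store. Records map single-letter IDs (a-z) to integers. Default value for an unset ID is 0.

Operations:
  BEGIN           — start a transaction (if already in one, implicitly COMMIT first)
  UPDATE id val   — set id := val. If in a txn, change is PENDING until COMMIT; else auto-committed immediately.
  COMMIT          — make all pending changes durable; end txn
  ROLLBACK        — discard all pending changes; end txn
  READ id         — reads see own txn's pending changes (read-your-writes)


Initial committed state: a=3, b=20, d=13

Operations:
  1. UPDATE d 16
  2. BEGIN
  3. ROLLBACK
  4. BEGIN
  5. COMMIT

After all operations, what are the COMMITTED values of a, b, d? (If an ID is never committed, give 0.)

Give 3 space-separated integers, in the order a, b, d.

Initial committed: {a=3, b=20, d=13}
Op 1: UPDATE d=16 (auto-commit; committed d=16)
Op 2: BEGIN: in_txn=True, pending={}
Op 3: ROLLBACK: discarded pending []; in_txn=False
Op 4: BEGIN: in_txn=True, pending={}
Op 5: COMMIT: merged [] into committed; committed now {a=3, b=20, d=16}
Final committed: {a=3, b=20, d=16}

Answer: 3 20 16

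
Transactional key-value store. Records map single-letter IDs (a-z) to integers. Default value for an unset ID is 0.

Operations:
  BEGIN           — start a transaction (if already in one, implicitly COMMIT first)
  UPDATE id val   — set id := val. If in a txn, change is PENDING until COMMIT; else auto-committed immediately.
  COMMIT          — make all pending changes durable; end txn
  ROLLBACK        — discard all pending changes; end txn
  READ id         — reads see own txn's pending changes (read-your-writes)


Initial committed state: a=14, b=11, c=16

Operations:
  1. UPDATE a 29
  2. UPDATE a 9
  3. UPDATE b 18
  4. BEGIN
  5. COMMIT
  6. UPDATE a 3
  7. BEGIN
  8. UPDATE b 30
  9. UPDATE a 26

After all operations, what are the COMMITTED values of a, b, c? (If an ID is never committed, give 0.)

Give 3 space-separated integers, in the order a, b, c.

Initial committed: {a=14, b=11, c=16}
Op 1: UPDATE a=29 (auto-commit; committed a=29)
Op 2: UPDATE a=9 (auto-commit; committed a=9)
Op 3: UPDATE b=18 (auto-commit; committed b=18)
Op 4: BEGIN: in_txn=True, pending={}
Op 5: COMMIT: merged [] into committed; committed now {a=9, b=18, c=16}
Op 6: UPDATE a=3 (auto-commit; committed a=3)
Op 7: BEGIN: in_txn=True, pending={}
Op 8: UPDATE b=30 (pending; pending now {b=30})
Op 9: UPDATE a=26 (pending; pending now {a=26, b=30})
Final committed: {a=3, b=18, c=16}

Answer: 3 18 16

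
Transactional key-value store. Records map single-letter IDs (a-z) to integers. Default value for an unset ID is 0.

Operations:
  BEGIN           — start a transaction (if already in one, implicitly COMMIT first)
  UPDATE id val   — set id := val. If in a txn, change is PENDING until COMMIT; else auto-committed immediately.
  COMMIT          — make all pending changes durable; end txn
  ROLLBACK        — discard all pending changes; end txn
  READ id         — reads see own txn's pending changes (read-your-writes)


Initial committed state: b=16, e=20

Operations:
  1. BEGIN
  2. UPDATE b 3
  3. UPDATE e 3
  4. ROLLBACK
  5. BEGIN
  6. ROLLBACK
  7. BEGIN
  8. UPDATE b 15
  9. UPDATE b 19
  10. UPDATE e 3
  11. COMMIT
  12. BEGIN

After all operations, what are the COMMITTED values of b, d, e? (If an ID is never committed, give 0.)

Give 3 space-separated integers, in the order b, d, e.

Answer: 19 0 3

Derivation:
Initial committed: {b=16, e=20}
Op 1: BEGIN: in_txn=True, pending={}
Op 2: UPDATE b=3 (pending; pending now {b=3})
Op 3: UPDATE e=3 (pending; pending now {b=3, e=3})
Op 4: ROLLBACK: discarded pending ['b', 'e']; in_txn=False
Op 5: BEGIN: in_txn=True, pending={}
Op 6: ROLLBACK: discarded pending []; in_txn=False
Op 7: BEGIN: in_txn=True, pending={}
Op 8: UPDATE b=15 (pending; pending now {b=15})
Op 9: UPDATE b=19 (pending; pending now {b=19})
Op 10: UPDATE e=3 (pending; pending now {b=19, e=3})
Op 11: COMMIT: merged ['b', 'e'] into committed; committed now {b=19, e=3}
Op 12: BEGIN: in_txn=True, pending={}
Final committed: {b=19, e=3}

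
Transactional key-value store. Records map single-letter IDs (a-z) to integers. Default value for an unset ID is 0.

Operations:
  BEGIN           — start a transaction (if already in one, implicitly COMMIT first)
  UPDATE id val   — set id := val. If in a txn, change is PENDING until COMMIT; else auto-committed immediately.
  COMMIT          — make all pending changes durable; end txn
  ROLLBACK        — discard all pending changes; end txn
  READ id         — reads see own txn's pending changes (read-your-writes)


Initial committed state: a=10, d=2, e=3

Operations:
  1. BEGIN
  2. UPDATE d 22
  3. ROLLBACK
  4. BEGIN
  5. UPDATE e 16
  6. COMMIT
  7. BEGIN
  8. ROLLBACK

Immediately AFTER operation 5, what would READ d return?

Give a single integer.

Answer: 2

Derivation:
Initial committed: {a=10, d=2, e=3}
Op 1: BEGIN: in_txn=True, pending={}
Op 2: UPDATE d=22 (pending; pending now {d=22})
Op 3: ROLLBACK: discarded pending ['d']; in_txn=False
Op 4: BEGIN: in_txn=True, pending={}
Op 5: UPDATE e=16 (pending; pending now {e=16})
After op 5: visible(d) = 2 (pending={e=16}, committed={a=10, d=2, e=3})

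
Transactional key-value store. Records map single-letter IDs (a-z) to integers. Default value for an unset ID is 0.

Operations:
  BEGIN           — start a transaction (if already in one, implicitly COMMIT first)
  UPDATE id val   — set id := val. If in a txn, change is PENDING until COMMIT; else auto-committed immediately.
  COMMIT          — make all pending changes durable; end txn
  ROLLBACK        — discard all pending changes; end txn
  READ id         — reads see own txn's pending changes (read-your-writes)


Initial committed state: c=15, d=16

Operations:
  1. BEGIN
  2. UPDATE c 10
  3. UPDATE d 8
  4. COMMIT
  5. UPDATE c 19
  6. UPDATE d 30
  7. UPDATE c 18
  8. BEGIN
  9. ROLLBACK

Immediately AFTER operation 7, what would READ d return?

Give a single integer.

Answer: 30

Derivation:
Initial committed: {c=15, d=16}
Op 1: BEGIN: in_txn=True, pending={}
Op 2: UPDATE c=10 (pending; pending now {c=10})
Op 3: UPDATE d=8 (pending; pending now {c=10, d=8})
Op 4: COMMIT: merged ['c', 'd'] into committed; committed now {c=10, d=8}
Op 5: UPDATE c=19 (auto-commit; committed c=19)
Op 6: UPDATE d=30 (auto-commit; committed d=30)
Op 7: UPDATE c=18 (auto-commit; committed c=18)
After op 7: visible(d) = 30 (pending={}, committed={c=18, d=30})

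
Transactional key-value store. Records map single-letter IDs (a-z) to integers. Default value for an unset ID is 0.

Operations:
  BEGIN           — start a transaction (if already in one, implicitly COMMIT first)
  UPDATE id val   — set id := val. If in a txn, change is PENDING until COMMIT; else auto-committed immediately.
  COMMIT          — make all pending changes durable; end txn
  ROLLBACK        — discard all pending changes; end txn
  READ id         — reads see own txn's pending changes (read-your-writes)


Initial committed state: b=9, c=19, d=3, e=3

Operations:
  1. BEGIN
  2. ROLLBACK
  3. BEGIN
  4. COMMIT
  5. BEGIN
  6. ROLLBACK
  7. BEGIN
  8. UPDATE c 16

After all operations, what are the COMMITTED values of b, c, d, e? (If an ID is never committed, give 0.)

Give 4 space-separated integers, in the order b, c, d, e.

Answer: 9 19 3 3

Derivation:
Initial committed: {b=9, c=19, d=3, e=3}
Op 1: BEGIN: in_txn=True, pending={}
Op 2: ROLLBACK: discarded pending []; in_txn=False
Op 3: BEGIN: in_txn=True, pending={}
Op 4: COMMIT: merged [] into committed; committed now {b=9, c=19, d=3, e=3}
Op 5: BEGIN: in_txn=True, pending={}
Op 6: ROLLBACK: discarded pending []; in_txn=False
Op 7: BEGIN: in_txn=True, pending={}
Op 8: UPDATE c=16 (pending; pending now {c=16})
Final committed: {b=9, c=19, d=3, e=3}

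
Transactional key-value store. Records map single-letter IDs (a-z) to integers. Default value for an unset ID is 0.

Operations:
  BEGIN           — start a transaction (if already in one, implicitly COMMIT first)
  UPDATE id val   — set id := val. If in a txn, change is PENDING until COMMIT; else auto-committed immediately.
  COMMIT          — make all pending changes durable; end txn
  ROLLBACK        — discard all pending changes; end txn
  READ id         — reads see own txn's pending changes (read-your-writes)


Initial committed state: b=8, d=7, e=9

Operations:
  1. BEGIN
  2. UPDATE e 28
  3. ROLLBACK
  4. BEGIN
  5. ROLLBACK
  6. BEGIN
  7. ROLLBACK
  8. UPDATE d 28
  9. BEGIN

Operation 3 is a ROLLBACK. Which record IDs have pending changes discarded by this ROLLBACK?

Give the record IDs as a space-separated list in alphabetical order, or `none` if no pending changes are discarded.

Initial committed: {b=8, d=7, e=9}
Op 1: BEGIN: in_txn=True, pending={}
Op 2: UPDATE e=28 (pending; pending now {e=28})
Op 3: ROLLBACK: discarded pending ['e']; in_txn=False
Op 4: BEGIN: in_txn=True, pending={}
Op 5: ROLLBACK: discarded pending []; in_txn=False
Op 6: BEGIN: in_txn=True, pending={}
Op 7: ROLLBACK: discarded pending []; in_txn=False
Op 8: UPDATE d=28 (auto-commit; committed d=28)
Op 9: BEGIN: in_txn=True, pending={}
ROLLBACK at op 3 discards: ['e']

Answer: e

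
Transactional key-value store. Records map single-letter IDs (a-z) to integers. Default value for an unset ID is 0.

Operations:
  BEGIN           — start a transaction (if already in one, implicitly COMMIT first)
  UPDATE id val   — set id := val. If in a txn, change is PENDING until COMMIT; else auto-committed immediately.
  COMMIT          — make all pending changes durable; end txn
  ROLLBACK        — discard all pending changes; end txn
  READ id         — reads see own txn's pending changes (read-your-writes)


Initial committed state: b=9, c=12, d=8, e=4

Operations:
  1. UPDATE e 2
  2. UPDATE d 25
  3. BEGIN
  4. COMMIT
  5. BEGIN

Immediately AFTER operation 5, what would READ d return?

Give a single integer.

Initial committed: {b=9, c=12, d=8, e=4}
Op 1: UPDATE e=2 (auto-commit; committed e=2)
Op 2: UPDATE d=25 (auto-commit; committed d=25)
Op 3: BEGIN: in_txn=True, pending={}
Op 4: COMMIT: merged [] into committed; committed now {b=9, c=12, d=25, e=2}
Op 5: BEGIN: in_txn=True, pending={}
After op 5: visible(d) = 25 (pending={}, committed={b=9, c=12, d=25, e=2})

Answer: 25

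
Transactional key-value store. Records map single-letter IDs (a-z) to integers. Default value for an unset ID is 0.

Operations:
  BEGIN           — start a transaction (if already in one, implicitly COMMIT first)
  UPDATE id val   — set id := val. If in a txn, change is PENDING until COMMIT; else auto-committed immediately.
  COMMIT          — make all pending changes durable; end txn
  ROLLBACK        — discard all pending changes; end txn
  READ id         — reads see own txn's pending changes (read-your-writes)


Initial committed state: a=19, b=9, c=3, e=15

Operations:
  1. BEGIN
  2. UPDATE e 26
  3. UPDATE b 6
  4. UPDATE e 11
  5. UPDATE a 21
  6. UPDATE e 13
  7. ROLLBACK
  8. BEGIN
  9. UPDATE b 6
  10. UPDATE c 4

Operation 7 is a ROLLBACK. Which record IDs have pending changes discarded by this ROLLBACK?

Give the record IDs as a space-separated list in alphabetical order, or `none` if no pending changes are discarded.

Initial committed: {a=19, b=9, c=3, e=15}
Op 1: BEGIN: in_txn=True, pending={}
Op 2: UPDATE e=26 (pending; pending now {e=26})
Op 3: UPDATE b=6 (pending; pending now {b=6, e=26})
Op 4: UPDATE e=11 (pending; pending now {b=6, e=11})
Op 5: UPDATE a=21 (pending; pending now {a=21, b=6, e=11})
Op 6: UPDATE e=13 (pending; pending now {a=21, b=6, e=13})
Op 7: ROLLBACK: discarded pending ['a', 'b', 'e']; in_txn=False
Op 8: BEGIN: in_txn=True, pending={}
Op 9: UPDATE b=6 (pending; pending now {b=6})
Op 10: UPDATE c=4 (pending; pending now {b=6, c=4})
ROLLBACK at op 7 discards: ['a', 'b', 'e']

Answer: a b e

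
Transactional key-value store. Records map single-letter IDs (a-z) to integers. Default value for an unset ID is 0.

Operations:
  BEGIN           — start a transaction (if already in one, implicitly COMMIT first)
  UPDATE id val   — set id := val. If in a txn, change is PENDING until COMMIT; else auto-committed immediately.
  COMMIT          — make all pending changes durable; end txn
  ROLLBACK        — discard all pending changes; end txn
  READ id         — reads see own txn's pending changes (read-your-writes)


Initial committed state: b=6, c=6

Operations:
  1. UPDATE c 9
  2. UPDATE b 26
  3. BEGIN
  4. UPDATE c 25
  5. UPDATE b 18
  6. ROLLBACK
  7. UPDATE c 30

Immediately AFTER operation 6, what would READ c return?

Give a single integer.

Initial committed: {b=6, c=6}
Op 1: UPDATE c=9 (auto-commit; committed c=9)
Op 2: UPDATE b=26 (auto-commit; committed b=26)
Op 3: BEGIN: in_txn=True, pending={}
Op 4: UPDATE c=25 (pending; pending now {c=25})
Op 5: UPDATE b=18 (pending; pending now {b=18, c=25})
Op 6: ROLLBACK: discarded pending ['b', 'c']; in_txn=False
After op 6: visible(c) = 9 (pending={}, committed={b=26, c=9})

Answer: 9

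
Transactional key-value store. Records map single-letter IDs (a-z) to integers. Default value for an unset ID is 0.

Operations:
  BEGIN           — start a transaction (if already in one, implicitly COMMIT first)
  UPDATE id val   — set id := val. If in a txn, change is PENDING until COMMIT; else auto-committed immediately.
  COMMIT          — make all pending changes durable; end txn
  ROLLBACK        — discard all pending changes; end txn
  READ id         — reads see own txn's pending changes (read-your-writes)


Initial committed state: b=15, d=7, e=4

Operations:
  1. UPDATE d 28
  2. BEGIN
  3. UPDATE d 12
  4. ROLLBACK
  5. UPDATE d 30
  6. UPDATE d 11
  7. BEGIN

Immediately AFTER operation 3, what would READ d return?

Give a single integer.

Initial committed: {b=15, d=7, e=4}
Op 1: UPDATE d=28 (auto-commit; committed d=28)
Op 2: BEGIN: in_txn=True, pending={}
Op 3: UPDATE d=12 (pending; pending now {d=12})
After op 3: visible(d) = 12 (pending={d=12}, committed={b=15, d=28, e=4})

Answer: 12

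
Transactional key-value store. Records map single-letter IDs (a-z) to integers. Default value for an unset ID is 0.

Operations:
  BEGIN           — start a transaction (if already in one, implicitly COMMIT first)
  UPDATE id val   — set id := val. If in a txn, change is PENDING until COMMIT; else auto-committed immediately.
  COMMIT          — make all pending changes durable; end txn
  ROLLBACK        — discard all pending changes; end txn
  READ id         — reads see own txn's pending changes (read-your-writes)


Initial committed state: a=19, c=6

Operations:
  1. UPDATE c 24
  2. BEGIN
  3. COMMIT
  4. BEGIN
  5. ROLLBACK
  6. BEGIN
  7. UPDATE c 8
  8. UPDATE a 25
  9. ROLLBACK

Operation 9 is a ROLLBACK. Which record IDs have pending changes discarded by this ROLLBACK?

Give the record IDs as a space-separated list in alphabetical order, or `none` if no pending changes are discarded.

Initial committed: {a=19, c=6}
Op 1: UPDATE c=24 (auto-commit; committed c=24)
Op 2: BEGIN: in_txn=True, pending={}
Op 3: COMMIT: merged [] into committed; committed now {a=19, c=24}
Op 4: BEGIN: in_txn=True, pending={}
Op 5: ROLLBACK: discarded pending []; in_txn=False
Op 6: BEGIN: in_txn=True, pending={}
Op 7: UPDATE c=8 (pending; pending now {c=8})
Op 8: UPDATE a=25 (pending; pending now {a=25, c=8})
Op 9: ROLLBACK: discarded pending ['a', 'c']; in_txn=False
ROLLBACK at op 9 discards: ['a', 'c']

Answer: a c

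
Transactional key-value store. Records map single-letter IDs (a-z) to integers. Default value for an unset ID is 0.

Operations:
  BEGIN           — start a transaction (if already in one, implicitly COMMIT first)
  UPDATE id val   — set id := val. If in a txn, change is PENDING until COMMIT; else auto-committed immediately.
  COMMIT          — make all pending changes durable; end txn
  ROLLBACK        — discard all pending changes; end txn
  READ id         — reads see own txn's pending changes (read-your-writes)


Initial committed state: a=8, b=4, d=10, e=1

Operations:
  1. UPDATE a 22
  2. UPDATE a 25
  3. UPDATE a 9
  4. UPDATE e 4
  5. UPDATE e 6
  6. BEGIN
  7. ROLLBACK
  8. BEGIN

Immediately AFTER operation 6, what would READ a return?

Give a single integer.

Answer: 9

Derivation:
Initial committed: {a=8, b=4, d=10, e=1}
Op 1: UPDATE a=22 (auto-commit; committed a=22)
Op 2: UPDATE a=25 (auto-commit; committed a=25)
Op 3: UPDATE a=9 (auto-commit; committed a=9)
Op 4: UPDATE e=4 (auto-commit; committed e=4)
Op 5: UPDATE e=6 (auto-commit; committed e=6)
Op 6: BEGIN: in_txn=True, pending={}
After op 6: visible(a) = 9 (pending={}, committed={a=9, b=4, d=10, e=6})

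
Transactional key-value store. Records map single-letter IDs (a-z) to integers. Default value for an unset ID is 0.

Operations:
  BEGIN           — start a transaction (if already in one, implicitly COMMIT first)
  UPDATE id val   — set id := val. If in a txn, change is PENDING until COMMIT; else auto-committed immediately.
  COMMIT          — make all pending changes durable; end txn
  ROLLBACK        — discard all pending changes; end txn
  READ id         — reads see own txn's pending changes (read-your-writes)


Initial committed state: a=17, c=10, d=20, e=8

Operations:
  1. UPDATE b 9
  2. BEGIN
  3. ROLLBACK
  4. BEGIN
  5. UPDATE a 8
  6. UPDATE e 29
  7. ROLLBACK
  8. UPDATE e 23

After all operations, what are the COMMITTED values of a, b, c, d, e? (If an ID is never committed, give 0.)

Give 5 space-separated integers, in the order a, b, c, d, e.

Initial committed: {a=17, c=10, d=20, e=8}
Op 1: UPDATE b=9 (auto-commit; committed b=9)
Op 2: BEGIN: in_txn=True, pending={}
Op 3: ROLLBACK: discarded pending []; in_txn=False
Op 4: BEGIN: in_txn=True, pending={}
Op 5: UPDATE a=8 (pending; pending now {a=8})
Op 6: UPDATE e=29 (pending; pending now {a=8, e=29})
Op 7: ROLLBACK: discarded pending ['a', 'e']; in_txn=False
Op 8: UPDATE e=23 (auto-commit; committed e=23)
Final committed: {a=17, b=9, c=10, d=20, e=23}

Answer: 17 9 10 20 23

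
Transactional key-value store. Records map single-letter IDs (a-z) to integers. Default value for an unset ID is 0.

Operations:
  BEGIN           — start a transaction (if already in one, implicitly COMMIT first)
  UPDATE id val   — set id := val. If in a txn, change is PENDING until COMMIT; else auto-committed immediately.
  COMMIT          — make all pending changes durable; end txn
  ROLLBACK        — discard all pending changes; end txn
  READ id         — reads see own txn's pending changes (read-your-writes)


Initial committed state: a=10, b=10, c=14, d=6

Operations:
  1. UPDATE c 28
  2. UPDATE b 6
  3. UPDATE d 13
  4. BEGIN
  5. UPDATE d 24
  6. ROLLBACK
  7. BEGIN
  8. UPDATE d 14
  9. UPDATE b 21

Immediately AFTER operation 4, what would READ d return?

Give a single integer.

Initial committed: {a=10, b=10, c=14, d=6}
Op 1: UPDATE c=28 (auto-commit; committed c=28)
Op 2: UPDATE b=6 (auto-commit; committed b=6)
Op 3: UPDATE d=13 (auto-commit; committed d=13)
Op 4: BEGIN: in_txn=True, pending={}
After op 4: visible(d) = 13 (pending={}, committed={a=10, b=6, c=28, d=13})

Answer: 13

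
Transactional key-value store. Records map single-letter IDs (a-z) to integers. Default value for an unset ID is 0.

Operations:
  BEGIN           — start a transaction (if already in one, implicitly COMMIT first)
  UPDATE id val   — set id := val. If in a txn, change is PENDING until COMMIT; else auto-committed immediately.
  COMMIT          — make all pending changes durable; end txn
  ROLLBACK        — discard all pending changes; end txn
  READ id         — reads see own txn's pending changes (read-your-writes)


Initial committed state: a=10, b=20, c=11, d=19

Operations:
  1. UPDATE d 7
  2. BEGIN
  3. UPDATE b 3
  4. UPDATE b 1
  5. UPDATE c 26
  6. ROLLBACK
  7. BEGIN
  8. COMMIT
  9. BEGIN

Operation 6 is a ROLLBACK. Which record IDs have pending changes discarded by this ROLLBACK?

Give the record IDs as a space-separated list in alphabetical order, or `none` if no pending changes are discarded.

Answer: b c

Derivation:
Initial committed: {a=10, b=20, c=11, d=19}
Op 1: UPDATE d=7 (auto-commit; committed d=7)
Op 2: BEGIN: in_txn=True, pending={}
Op 3: UPDATE b=3 (pending; pending now {b=3})
Op 4: UPDATE b=1 (pending; pending now {b=1})
Op 5: UPDATE c=26 (pending; pending now {b=1, c=26})
Op 6: ROLLBACK: discarded pending ['b', 'c']; in_txn=False
Op 7: BEGIN: in_txn=True, pending={}
Op 8: COMMIT: merged [] into committed; committed now {a=10, b=20, c=11, d=7}
Op 9: BEGIN: in_txn=True, pending={}
ROLLBACK at op 6 discards: ['b', 'c']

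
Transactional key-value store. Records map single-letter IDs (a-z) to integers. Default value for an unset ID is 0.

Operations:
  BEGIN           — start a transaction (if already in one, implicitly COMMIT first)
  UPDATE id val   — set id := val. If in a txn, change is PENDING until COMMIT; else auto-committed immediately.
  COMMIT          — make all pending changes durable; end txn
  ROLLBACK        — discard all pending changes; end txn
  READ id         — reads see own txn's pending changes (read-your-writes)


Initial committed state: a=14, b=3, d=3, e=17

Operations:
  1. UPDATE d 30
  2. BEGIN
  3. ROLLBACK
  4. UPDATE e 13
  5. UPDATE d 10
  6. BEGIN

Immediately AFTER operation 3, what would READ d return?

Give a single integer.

Initial committed: {a=14, b=3, d=3, e=17}
Op 1: UPDATE d=30 (auto-commit; committed d=30)
Op 2: BEGIN: in_txn=True, pending={}
Op 3: ROLLBACK: discarded pending []; in_txn=False
After op 3: visible(d) = 30 (pending={}, committed={a=14, b=3, d=30, e=17})

Answer: 30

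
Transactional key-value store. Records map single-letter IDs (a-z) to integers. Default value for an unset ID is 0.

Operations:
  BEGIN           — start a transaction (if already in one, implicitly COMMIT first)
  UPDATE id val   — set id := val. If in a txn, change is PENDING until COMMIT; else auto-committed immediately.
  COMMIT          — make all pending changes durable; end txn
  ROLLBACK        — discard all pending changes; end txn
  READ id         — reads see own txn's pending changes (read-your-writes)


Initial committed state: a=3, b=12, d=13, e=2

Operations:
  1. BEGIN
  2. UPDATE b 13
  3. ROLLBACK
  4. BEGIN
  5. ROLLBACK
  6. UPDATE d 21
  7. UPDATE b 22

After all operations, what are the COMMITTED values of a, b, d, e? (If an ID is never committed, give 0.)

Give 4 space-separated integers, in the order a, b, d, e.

Initial committed: {a=3, b=12, d=13, e=2}
Op 1: BEGIN: in_txn=True, pending={}
Op 2: UPDATE b=13 (pending; pending now {b=13})
Op 3: ROLLBACK: discarded pending ['b']; in_txn=False
Op 4: BEGIN: in_txn=True, pending={}
Op 5: ROLLBACK: discarded pending []; in_txn=False
Op 6: UPDATE d=21 (auto-commit; committed d=21)
Op 7: UPDATE b=22 (auto-commit; committed b=22)
Final committed: {a=3, b=22, d=21, e=2}

Answer: 3 22 21 2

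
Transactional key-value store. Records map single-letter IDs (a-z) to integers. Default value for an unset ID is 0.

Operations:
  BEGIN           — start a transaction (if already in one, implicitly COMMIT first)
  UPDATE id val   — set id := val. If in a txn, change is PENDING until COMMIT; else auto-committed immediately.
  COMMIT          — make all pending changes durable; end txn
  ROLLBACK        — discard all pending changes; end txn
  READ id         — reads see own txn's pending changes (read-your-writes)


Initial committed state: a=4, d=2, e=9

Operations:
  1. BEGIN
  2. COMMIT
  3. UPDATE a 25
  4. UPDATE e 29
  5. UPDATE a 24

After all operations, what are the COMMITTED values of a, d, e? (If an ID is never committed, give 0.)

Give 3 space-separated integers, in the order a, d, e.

Answer: 24 2 29

Derivation:
Initial committed: {a=4, d=2, e=9}
Op 1: BEGIN: in_txn=True, pending={}
Op 2: COMMIT: merged [] into committed; committed now {a=4, d=2, e=9}
Op 3: UPDATE a=25 (auto-commit; committed a=25)
Op 4: UPDATE e=29 (auto-commit; committed e=29)
Op 5: UPDATE a=24 (auto-commit; committed a=24)
Final committed: {a=24, d=2, e=29}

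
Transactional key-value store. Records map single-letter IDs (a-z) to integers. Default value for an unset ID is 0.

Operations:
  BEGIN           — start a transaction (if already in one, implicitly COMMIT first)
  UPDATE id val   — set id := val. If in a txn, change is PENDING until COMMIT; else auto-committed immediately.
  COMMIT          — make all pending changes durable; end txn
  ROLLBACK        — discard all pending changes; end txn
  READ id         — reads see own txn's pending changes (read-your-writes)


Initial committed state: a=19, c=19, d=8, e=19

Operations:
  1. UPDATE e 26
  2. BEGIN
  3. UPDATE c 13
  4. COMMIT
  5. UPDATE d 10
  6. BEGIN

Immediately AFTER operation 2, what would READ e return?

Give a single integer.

Initial committed: {a=19, c=19, d=8, e=19}
Op 1: UPDATE e=26 (auto-commit; committed e=26)
Op 2: BEGIN: in_txn=True, pending={}
After op 2: visible(e) = 26 (pending={}, committed={a=19, c=19, d=8, e=26})

Answer: 26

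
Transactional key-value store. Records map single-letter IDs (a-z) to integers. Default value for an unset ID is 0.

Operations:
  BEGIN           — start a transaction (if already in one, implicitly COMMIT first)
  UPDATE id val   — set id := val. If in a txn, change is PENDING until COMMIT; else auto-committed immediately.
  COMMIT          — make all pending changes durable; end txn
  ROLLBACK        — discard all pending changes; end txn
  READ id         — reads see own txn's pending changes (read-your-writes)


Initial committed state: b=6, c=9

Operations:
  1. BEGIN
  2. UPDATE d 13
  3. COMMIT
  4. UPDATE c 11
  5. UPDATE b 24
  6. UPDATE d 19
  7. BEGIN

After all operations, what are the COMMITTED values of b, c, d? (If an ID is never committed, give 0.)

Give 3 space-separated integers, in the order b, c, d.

Initial committed: {b=6, c=9}
Op 1: BEGIN: in_txn=True, pending={}
Op 2: UPDATE d=13 (pending; pending now {d=13})
Op 3: COMMIT: merged ['d'] into committed; committed now {b=6, c=9, d=13}
Op 4: UPDATE c=11 (auto-commit; committed c=11)
Op 5: UPDATE b=24 (auto-commit; committed b=24)
Op 6: UPDATE d=19 (auto-commit; committed d=19)
Op 7: BEGIN: in_txn=True, pending={}
Final committed: {b=24, c=11, d=19}

Answer: 24 11 19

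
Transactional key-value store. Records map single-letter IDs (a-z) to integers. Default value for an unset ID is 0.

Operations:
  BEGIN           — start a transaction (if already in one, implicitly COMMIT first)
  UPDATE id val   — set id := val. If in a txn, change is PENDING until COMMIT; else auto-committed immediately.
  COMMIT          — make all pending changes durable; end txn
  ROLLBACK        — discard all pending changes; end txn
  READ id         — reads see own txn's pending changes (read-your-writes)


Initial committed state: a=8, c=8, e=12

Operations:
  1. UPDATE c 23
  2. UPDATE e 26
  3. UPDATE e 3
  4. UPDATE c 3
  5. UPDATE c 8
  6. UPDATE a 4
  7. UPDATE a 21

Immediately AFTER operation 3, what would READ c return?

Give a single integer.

Initial committed: {a=8, c=8, e=12}
Op 1: UPDATE c=23 (auto-commit; committed c=23)
Op 2: UPDATE e=26 (auto-commit; committed e=26)
Op 3: UPDATE e=3 (auto-commit; committed e=3)
After op 3: visible(c) = 23 (pending={}, committed={a=8, c=23, e=3})

Answer: 23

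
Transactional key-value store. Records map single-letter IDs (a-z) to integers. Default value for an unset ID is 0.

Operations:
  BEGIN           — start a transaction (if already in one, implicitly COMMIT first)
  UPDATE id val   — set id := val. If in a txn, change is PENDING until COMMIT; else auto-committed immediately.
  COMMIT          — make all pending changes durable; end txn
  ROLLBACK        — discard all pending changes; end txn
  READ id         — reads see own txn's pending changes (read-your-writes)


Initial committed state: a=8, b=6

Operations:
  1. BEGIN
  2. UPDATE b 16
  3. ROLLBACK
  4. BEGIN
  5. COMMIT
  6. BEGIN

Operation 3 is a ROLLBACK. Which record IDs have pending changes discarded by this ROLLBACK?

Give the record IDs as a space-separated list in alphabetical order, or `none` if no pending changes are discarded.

Answer: b

Derivation:
Initial committed: {a=8, b=6}
Op 1: BEGIN: in_txn=True, pending={}
Op 2: UPDATE b=16 (pending; pending now {b=16})
Op 3: ROLLBACK: discarded pending ['b']; in_txn=False
Op 4: BEGIN: in_txn=True, pending={}
Op 5: COMMIT: merged [] into committed; committed now {a=8, b=6}
Op 6: BEGIN: in_txn=True, pending={}
ROLLBACK at op 3 discards: ['b']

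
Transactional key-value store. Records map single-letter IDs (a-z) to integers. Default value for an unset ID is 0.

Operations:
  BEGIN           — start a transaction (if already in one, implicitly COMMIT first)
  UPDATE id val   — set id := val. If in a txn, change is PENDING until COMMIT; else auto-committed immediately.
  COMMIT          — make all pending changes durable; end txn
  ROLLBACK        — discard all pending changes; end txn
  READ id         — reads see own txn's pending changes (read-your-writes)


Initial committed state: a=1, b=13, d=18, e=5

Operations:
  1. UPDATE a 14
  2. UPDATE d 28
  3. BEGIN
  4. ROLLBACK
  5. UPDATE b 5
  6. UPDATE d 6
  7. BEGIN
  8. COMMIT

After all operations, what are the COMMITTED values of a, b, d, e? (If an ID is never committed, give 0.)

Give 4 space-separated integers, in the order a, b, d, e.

Initial committed: {a=1, b=13, d=18, e=5}
Op 1: UPDATE a=14 (auto-commit; committed a=14)
Op 2: UPDATE d=28 (auto-commit; committed d=28)
Op 3: BEGIN: in_txn=True, pending={}
Op 4: ROLLBACK: discarded pending []; in_txn=False
Op 5: UPDATE b=5 (auto-commit; committed b=5)
Op 6: UPDATE d=6 (auto-commit; committed d=6)
Op 7: BEGIN: in_txn=True, pending={}
Op 8: COMMIT: merged [] into committed; committed now {a=14, b=5, d=6, e=5}
Final committed: {a=14, b=5, d=6, e=5}

Answer: 14 5 6 5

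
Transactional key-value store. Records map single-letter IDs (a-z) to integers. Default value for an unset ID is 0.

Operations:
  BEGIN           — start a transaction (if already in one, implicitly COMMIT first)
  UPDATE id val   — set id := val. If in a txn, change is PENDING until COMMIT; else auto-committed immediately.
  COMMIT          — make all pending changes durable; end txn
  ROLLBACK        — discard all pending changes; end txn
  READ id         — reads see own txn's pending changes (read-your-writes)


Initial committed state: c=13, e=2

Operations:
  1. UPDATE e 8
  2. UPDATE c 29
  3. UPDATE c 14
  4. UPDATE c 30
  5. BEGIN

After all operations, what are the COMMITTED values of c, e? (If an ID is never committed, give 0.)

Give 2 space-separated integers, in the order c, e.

Initial committed: {c=13, e=2}
Op 1: UPDATE e=8 (auto-commit; committed e=8)
Op 2: UPDATE c=29 (auto-commit; committed c=29)
Op 3: UPDATE c=14 (auto-commit; committed c=14)
Op 4: UPDATE c=30 (auto-commit; committed c=30)
Op 5: BEGIN: in_txn=True, pending={}
Final committed: {c=30, e=8}

Answer: 30 8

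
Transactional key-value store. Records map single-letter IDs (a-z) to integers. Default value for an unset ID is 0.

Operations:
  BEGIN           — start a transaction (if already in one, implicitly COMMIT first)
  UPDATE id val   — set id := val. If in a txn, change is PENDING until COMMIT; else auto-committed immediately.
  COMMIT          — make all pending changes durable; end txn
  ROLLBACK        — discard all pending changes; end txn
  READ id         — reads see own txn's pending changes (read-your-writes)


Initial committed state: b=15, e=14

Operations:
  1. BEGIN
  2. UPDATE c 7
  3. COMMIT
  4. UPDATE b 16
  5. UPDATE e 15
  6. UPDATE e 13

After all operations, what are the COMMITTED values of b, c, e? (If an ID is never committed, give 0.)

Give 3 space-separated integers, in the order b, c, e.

Initial committed: {b=15, e=14}
Op 1: BEGIN: in_txn=True, pending={}
Op 2: UPDATE c=7 (pending; pending now {c=7})
Op 3: COMMIT: merged ['c'] into committed; committed now {b=15, c=7, e=14}
Op 4: UPDATE b=16 (auto-commit; committed b=16)
Op 5: UPDATE e=15 (auto-commit; committed e=15)
Op 6: UPDATE e=13 (auto-commit; committed e=13)
Final committed: {b=16, c=7, e=13}

Answer: 16 7 13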